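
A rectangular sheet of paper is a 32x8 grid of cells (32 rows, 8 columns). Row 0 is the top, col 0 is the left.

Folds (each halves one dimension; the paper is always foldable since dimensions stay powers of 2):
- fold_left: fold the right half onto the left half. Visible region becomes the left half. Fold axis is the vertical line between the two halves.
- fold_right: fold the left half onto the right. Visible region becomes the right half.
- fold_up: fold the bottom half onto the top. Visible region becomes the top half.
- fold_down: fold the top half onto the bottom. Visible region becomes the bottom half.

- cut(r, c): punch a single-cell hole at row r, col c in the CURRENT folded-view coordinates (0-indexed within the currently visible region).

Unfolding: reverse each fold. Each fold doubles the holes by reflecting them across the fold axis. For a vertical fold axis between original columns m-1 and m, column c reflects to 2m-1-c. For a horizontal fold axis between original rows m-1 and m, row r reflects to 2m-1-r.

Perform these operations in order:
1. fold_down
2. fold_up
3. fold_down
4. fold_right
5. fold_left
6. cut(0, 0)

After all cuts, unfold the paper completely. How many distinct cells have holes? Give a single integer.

Answer: 32

Derivation:
Op 1 fold_down: fold axis h@16; visible region now rows[16,32) x cols[0,8) = 16x8
Op 2 fold_up: fold axis h@24; visible region now rows[16,24) x cols[0,8) = 8x8
Op 3 fold_down: fold axis h@20; visible region now rows[20,24) x cols[0,8) = 4x8
Op 4 fold_right: fold axis v@4; visible region now rows[20,24) x cols[4,8) = 4x4
Op 5 fold_left: fold axis v@6; visible region now rows[20,24) x cols[4,6) = 4x2
Op 6 cut(0, 0): punch at orig (20,4); cuts so far [(20, 4)]; region rows[20,24) x cols[4,6) = 4x2
Unfold 1 (reflect across v@6): 2 holes -> [(20, 4), (20, 7)]
Unfold 2 (reflect across v@4): 4 holes -> [(20, 0), (20, 3), (20, 4), (20, 7)]
Unfold 3 (reflect across h@20): 8 holes -> [(19, 0), (19, 3), (19, 4), (19, 7), (20, 0), (20, 3), (20, 4), (20, 7)]
Unfold 4 (reflect across h@24): 16 holes -> [(19, 0), (19, 3), (19, 4), (19, 7), (20, 0), (20, 3), (20, 4), (20, 7), (27, 0), (27, 3), (27, 4), (27, 7), (28, 0), (28, 3), (28, 4), (28, 7)]
Unfold 5 (reflect across h@16): 32 holes -> [(3, 0), (3, 3), (3, 4), (3, 7), (4, 0), (4, 3), (4, 4), (4, 7), (11, 0), (11, 3), (11, 4), (11, 7), (12, 0), (12, 3), (12, 4), (12, 7), (19, 0), (19, 3), (19, 4), (19, 7), (20, 0), (20, 3), (20, 4), (20, 7), (27, 0), (27, 3), (27, 4), (27, 7), (28, 0), (28, 3), (28, 4), (28, 7)]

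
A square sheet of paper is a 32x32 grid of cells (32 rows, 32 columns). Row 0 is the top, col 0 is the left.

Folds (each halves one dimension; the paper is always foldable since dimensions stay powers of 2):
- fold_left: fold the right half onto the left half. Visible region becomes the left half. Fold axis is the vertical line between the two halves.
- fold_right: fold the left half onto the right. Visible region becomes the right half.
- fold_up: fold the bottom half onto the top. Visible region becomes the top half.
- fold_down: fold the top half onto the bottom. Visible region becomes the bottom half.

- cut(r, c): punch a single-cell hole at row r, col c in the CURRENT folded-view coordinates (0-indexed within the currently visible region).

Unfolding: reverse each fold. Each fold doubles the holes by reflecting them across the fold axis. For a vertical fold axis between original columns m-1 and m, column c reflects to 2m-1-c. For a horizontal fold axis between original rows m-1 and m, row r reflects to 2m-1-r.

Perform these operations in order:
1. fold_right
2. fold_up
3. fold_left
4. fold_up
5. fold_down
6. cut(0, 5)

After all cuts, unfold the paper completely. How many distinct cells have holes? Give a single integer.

Op 1 fold_right: fold axis v@16; visible region now rows[0,32) x cols[16,32) = 32x16
Op 2 fold_up: fold axis h@16; visible region now rows[0,16) x cols[16,32) = 16x16
Op 3 fold_left: fold axis v@24; visible region now rows[0,16) x cols[16,24) = 16x8
Op 4 fold_up: fold axis h@8; visible region now rows[0,8) x cols[16,24) = 8x8
Op 5 fold_down: fold axis h@4; visible region now rows[4,8) x cols[16,24) = 4x8
Op 6 cut(0, 5): punch at orig (4,21); cuts so far [(4, 21)]; region rows[4,8) x cols[16,24) = 4x8
Unfold 1 (reflect across h@4): 2 holes -> [(3, 21), (4, 21)]
Unfold 2 (reflect across h@8): 4 holes -> [(3, 21), (4, 21), (11, 21), (12, 21)]
Unfold 3 (reflect across v@24): 8 holes -> [(3, 21), (3, 26), (4, 21), (4, 26), (11, 21), (11, 26), (12, 21), (12, 26)]
Unfold 4 (reflect across h@16): 16 holes -> [(3, 21), (3, 26), (4, 21), (4, 26), (11, 21), (11, 26), (12, 21), (12, 26), (19, 21), (19, 26), (20, 21), (20, 26), (27, 21), (27, 26), (28, 21), (28, 26)]
Unfold 5 (reflect across v@16): 32 holes -> [(3, 5), (3, 10), (3, 21), (3, 26), (4, 5), (4, 10), (4, 21), (4, 26), (11, 5), (11, 10), (11, 21), (11, 26), (12, 5), (12, 10), (12, 21), (12, 26), (19, 5), (19, 10), (19, 21), (19, 26), (20, 5), (20, 10), (20, 21), (20, 26), (27, 5), (27, 10), (27, 21), (27, 26), (28, 5), (28, 10), (28, 21), (28, 26)]

Answer: 32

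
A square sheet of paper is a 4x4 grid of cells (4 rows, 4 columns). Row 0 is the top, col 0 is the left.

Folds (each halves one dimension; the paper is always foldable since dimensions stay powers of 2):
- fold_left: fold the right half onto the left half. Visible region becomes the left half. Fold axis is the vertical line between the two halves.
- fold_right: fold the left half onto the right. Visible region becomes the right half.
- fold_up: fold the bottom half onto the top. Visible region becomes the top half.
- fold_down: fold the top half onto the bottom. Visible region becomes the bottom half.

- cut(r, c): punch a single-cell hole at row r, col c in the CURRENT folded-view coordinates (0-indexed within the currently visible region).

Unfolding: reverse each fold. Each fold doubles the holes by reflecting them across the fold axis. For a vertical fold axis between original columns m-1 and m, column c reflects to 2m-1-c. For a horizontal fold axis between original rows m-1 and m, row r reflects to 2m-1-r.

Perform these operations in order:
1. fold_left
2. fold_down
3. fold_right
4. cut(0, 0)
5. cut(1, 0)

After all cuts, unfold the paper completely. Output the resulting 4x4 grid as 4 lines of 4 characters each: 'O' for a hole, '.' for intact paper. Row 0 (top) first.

Op 1 fold_left: fold axis v@2; visible region now rows[0,4) x cols[0,2) = 4x2
Op 2 fold_down: fold axis h@2; visible region now rows[2,4) x cols[0,2) = 2x2
Op 3 fold_right: fold axis v@1; visible region now rows[2,4) x cols[1,2) = 2x1
Op 4 cut(0, 0): punch at orig (2,1); cuts so far [(2, 1)]; region rows[2,4) x cols[1,2) = 2x1
Op 5 cut(1, 0): punch at orig (3,1); cuts so far [(2, 1), (3, 1)]; region rows[2,4) x cols[1,2) = 2x1
Unfold 1 (reflect across v@1): 4 holes -> [(2, 0), (2, 1), (3, 0), (3, 1)]
Unfold 2 (reflect across h@2): 8 holes -> [(0, 0), (0, 1), (1, 0), (1, 1), (2, 0), (2, 1), (3, 0), (3, 1)]
Unfold 3 (reflect across v@2): 16 holes -> [(0, 0), (0, 1), (0, 2), (0, 3), (1, 0), (1, 1), (1, 2), (1, 3), (2, 0), (2, 1), (2, 2), (2, 3), (3, 0), (3, 1), (3, 2), (3, 3)]

Answer: OOOO
OOOO
OOOO
OOOO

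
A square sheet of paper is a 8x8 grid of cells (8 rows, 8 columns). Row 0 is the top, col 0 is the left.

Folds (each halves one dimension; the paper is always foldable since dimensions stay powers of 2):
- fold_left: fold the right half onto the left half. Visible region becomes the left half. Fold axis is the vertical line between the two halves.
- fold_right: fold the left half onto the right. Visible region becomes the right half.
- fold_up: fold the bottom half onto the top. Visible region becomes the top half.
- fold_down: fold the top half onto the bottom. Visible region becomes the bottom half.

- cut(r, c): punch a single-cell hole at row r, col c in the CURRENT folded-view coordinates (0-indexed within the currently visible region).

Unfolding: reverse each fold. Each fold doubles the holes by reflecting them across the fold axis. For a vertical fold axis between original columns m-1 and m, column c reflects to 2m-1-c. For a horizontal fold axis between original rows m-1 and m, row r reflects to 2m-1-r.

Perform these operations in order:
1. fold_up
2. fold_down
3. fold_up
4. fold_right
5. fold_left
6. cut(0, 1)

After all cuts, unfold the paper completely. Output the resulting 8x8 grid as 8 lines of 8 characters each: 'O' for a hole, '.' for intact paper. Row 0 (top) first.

Op 1 fold_up: fold axis h@4; visible region now rows[0,4) x cols[0,8) = 4x8
Op 2 fold_down: fold axis h@2; visible region now rows[2,4) x cols[0,8) = 2x8
Op 3 fold_up: fold axis h@3; visible region now rows[2,3) x cols[0,8) = 1x8
Op 4 fold_right: fold axis v@4; visible region now rows[2,3) x cols[4,8) = 1x4
Op 5 fold_left: fold axis v@6; visible region now rows[2,3) x cols[4,6) = 1x2
Op 6 cut(0, 1): punch at orig (2,5); cuts so far [(2, 5)]; region rows[2,3) x cols[4,6) = 1x2
Unfold 1 (reflect across v@6): 2 holes -> [(2, 5), (2, 6)]
Unfold 2 (reflect across v@4): 4 holes -> [(2, 1), (2, 2), (2, 5), (2, 6)]
Unfold 3 (reflect across h@3): 8 holes -> [(2, 1), (2, 2), (2, 5), (2, 6), (3, 1), (3, 2), (3, 5), (3, 6)]
Unfold 4 (reflect across h@2): 16 holes -> [(0, 1), (0, 2), (0, 5), (0, 6), (1, 1), (1, 2), (1, 5), (1, 6), (2, 1), (2, 2), (2, 5), (2, 6), (3, 1), (3, 2), (3, 5), (3, 6)]
Unfold 5 (reflect across h@4): 32 holes -> [(0, 1), (0, 2), (0, 5), (0, 6), (1, 1), (1, 2), (1, 5), (1, 6), (2, 1), (2, 2), (2, 5), (2, 6), (3, 1), (3, 2), (3, 5), (3, 6), (4, 1), (4, 2), (4, 5), (4, 6), (5, 1), (5, 2), (5, 5), (5, 6), (6, 1), (6, 2), (6, 5), (6, 6), (7, 1), (7, 2), (7, 5), (7, 6)]

Answer: .OO..OO.
.OO..OO.
.OO..OO.
.OO..OO.
.OO..OO.
.OO..OO.
.OO..OO.
.OO..OO.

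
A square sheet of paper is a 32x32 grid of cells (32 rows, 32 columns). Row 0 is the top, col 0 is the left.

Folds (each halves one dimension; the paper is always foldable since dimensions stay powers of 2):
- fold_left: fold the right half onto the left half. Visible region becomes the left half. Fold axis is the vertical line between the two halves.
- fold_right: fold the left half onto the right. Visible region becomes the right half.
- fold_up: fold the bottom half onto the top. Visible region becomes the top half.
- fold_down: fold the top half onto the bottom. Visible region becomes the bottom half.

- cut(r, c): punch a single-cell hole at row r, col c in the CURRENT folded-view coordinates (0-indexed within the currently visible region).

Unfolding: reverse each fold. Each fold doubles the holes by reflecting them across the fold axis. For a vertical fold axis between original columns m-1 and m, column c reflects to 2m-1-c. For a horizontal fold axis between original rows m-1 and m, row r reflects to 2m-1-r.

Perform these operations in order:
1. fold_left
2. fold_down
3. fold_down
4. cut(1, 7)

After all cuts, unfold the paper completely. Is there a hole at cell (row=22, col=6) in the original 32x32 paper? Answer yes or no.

Op 1 fold_left: fold axis v@16; visible region now rows[0,32) x cols[0,16) = 32x16
Op 2 fold_down: fold axis h@16; visible region now rows[16,32) x cols[0,16) = 16x16
Op 3 fold_down: fold axis h@24; visible region now rows[24,32) x cols[0,16) = 8x16
Op 4 cut(1, 7): punch at orig (25,7); cuts so far [(25, 7)]; region rows[24,32) x cols[0,16) = 8x16
Unfold 1 (reflect across h@24): 2 holes -> [(22, 7), (25, 7)]
Unfold 2 (reflect across h@16): 4 holes -> [(6, 7), (9, 7), (22, 7), (25, 7)]
Unfold 3 (reflect across v@16): 8 holes -> [(6, 7), (6, 24), (9, 7), (9, 24), (22, 7), (22, 24), (25, 7), (25, 24)]
Holes: [(6, 7), (6, 24), (9, 7), (9, 24), (22, 7), (22, 24), (25, 7), (25, 24)]

Answer: no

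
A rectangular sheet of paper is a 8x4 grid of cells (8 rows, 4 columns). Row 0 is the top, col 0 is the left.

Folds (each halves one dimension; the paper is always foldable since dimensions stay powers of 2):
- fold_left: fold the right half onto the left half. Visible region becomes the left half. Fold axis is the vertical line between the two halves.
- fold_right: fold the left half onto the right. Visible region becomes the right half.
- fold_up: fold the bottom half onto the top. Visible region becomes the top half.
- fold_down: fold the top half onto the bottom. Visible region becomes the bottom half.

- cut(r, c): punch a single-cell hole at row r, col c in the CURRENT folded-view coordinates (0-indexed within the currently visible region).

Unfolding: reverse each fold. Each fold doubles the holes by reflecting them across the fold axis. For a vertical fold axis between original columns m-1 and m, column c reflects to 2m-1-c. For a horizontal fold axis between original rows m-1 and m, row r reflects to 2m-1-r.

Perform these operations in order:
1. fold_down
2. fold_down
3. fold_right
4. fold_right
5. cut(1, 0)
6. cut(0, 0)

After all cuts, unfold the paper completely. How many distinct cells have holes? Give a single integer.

Answer: 32

Derivation:
Op 1 fold_down: fold axis h@4; visible region now rows[4,8) x cols[0,4) = 4x4
Op 2 fold_down: fold axis h@6; visible region now rows[6,8) x cols[0,4) = 2x4
Op 3 fold_right: fold axis v@2; visible region now rows[6,8) x cols[2,4) = 2x2
Op 4 fold_right: fold axis v@3; visible region now rows[6,8) x cols[3,4) = 2x1
Op 5 cut(1, 0): punch at orig (7,3); cuts so far [(7, 3)]; region rows[6,8) x cols[3,4) = 2x1
Op 6 cut(0, 0): punch at orig (6,3); cuts so far [(6, 3), (7, 3)]; region rows[6,8) x cols[3,4) = 2x1
Unfold 1 (reflect across v@3): 4 holes -> [(6, 2), (6, 3), (7, 2), (7, 3)]
Unfold 2 (reflect across v@2): 8 holes -> [(6, 0), (6, 1), (6, 2), (6, 3), (7, 0), (7, 1), (7, 2), (7, 3)]
Unfold 3 (reflect across h@6): 16 holes -> [(4, 0), (4, 1), (4, 2), (4, 3), (5, 0), (5, 1), (5, 2), (5, 3), (6, 0), (6, 1), (6, 2), (6, 3), (7, 0), (7, 1), (7, 2), (7, 3)]
Unfold 4 (reflect across h@4): 32 holes -> [(0, 0), (0, 1), (0, 2), (0, 3), (1, 0), (1, 1), (1, 2), (1, 3), (2, 0), (2, 1), (2, 2), (2, 3), (3, 0), (3, 1), (3, 2), (3, 3), (4, 0), (4, 1), (4, 2), (4, 3), (5, 0), (5, 1), (5, 2), (5, 3), (6, 0), (6, 1), (6, 2), (6, 3), (7, 0), (7, 1), (7, 2), (7, 3)]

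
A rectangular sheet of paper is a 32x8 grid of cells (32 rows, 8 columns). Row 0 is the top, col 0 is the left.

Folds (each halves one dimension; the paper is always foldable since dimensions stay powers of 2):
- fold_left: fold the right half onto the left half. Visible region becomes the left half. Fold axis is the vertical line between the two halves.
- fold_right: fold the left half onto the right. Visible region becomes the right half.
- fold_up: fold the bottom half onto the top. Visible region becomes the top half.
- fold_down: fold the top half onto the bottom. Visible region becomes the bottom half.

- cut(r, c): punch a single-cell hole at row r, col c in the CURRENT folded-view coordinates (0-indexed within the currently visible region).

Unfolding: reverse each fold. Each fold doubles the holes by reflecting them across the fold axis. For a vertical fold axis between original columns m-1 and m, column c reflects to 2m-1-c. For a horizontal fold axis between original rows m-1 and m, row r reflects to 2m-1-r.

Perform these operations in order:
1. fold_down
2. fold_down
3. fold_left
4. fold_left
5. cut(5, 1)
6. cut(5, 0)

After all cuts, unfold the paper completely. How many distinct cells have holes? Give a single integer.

Answer: 32

Derivation:
Op 1 fold_down: fold axis h@16; visible region now rows[16,32) x cols[0,8) = 16x8
Op 2 fold_down: fold axis h@24; visible region now rows[24,32) x cols[0,8) = 8x8
Op 3 fold_left: fold axis v@4; visible region now rows[24,32) x cols[0,4) = 8x4
Op 4 fold_left: fold axis v@2; visible region now rows[24,32) x cols[0,2) = 8x2
Op 5 cut(5, 1): punch at orig (29,1); cuts so far [(29, 1)]; region rows[24,32) x cols[0,2) = 8x2
Op 6 cut(5, 0): punch at orig (29,0); cuts so far [(29, 0), (29, 1)]; region rows[24,32) x cols[0,2) = 8x2
Unfold 1 (reflect across v@2): 4 holes -> [(29, 0), (29, 1), (29, 2), (29, 3)]
Unfold 2 (reflect across v@4): 8 holes -> [(29, 0), (29, 1), (29, 2), (29, 3), (29, 4), (29, 5), (29, 6), (29, 7)]
Unfold 3 (reflect across h@24): 16 holes -> [(18, 0), (18, 1), (18, 2), (18, 3), (18, 4), (18, 5), (18, 6), (18, 7), (29, 0), (29, 1), (29, 2), (29, 3), (29, 4), (29, 5), (29, 6), (29, 7)]
Unfold 4 (reflect across h@16): 32 holes -> [(2, 0), (2, 1), (2, 2), (2, 3), (2, 4), (2, 5), (2, 6), (2, 7), (13, 0), (13, 1), (13, 2), (13, 3), (13, 4), (13, 5), (13, 6), (13, 7), (18, 0), (18, 1), (18, 2), (18, 3), (18, 4), (18, 5), (18, 6), (18, 7), (29, 0), (29, 1), (29, 2), (29, 3), (29, 4), (29, 5), (29, 6), (29, 7)]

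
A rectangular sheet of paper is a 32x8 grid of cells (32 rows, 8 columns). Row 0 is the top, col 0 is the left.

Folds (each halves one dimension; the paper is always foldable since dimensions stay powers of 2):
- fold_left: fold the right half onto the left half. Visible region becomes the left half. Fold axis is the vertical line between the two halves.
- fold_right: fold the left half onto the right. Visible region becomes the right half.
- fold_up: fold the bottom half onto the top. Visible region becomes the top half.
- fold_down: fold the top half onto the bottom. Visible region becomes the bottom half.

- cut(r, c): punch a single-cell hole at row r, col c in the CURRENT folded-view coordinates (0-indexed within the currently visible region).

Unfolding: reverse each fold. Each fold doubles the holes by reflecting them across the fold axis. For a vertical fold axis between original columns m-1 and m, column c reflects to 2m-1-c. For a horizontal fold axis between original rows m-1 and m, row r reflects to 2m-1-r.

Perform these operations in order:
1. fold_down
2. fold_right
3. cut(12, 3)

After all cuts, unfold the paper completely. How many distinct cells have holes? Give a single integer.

Answer: 4

Derivation:
Op 1 fold_down: fold axis h@16; visible region now rows[16,32) x cols[0,8) = 16x8
Op 2 fold_right: fold axis v@4; visible region now rows[16,32) x cols[4,8) = 16x4
Op 3 cut(12, 3): punch at orig (28,7); cuts so far [(28, 7)]; region rows[16,32) x cols[4,8) = 16x4
Unfold 1 (reflect across v@4): 2 holes -> [(28, 0), (28, 7)]
Unfold 2 (reflect across h@16): 4 holes -> [(3, 0), (3, 7), (28, 0), (28, 7)]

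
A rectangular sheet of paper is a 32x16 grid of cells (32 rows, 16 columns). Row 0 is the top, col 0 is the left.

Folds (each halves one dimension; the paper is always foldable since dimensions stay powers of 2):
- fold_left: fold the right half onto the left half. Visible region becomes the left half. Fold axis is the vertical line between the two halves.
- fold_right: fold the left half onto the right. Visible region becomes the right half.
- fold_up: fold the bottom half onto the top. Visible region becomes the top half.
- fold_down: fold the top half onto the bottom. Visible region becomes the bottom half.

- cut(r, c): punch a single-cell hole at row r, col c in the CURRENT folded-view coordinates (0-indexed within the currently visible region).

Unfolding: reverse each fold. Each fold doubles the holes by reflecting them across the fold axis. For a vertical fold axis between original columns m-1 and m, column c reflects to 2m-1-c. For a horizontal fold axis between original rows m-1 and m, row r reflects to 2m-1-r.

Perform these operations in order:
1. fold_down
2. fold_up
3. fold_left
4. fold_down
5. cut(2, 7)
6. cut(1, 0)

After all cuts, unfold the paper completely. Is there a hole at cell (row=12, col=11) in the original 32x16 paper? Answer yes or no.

Op 1 fold_down: fold axis h@16; visible region now rows[16,32) x cols[0,16) = 16x16
Op 2 fold_up: fold axis h@24; visible region now rows[16,24) x cols[0,16) = 8x16
Op 3 fold_left: fold axis v@8; visible region now rows[16,24) x cols[0,8) = 8x8
Op 4 fold_down: fold axis h@20; visible region now rows[20,24) x cols[0,8) = 4x8
Op 5 cut(2, 7): punch at orig (22,7); cuts so far [(22, 7)]; region rows[20,24) x cols[0,8) = 4x8
Op 6 cut(1, 0): punch at orig (21,0); cuts so far [(21, 0), (22, 7)]; region rows[20,24) x cols[0,8) = 4x8
Unfold 1 (reflect across h@20): 4 holes -> [(17, 7), (18, 0), (21, 0), (22, 7)]
Unfold 2 (reflect across v@8): 8 holes -> [(17, 7), (17, 8), (18, 0), (18, 15), (21, 0), (21, 15), (22, 7), (22, 8)]
Unfold 3 (reflect across h@24): 16 holes -> [(17, 7), (17, 8), (18, 0), (18, 15), (21, 0), (21, 15), (22, 7), (22, 8), (25, 7), (25, 8), (26, 0), (26, 15), (29, 0), (29, 15), (30, 7), (30, 8)]
Unfold 4 (reflect across h@16): 32 holes -> [(1, 7), (1, 8), (2, 0), (2, 15), (5, 0), (5, 15), (6, 7), (6, 8), (9, 7), (9, 8), (10, 0), (10, 15), (13, 0), (13, 15), (14, 7), (14, 8), (17, 7), (17, 8), (18, 0), (18, 15), (21, 0), (21, 15), (22, 7), (22, 8), (25, 7), (25, 8), (26, 0), (26, 15), (29, 0), (29, 15), (30, 7), (30, 8)]
Holes: [(1, 7), (1, 8), (2, 0), (2, 15), (5, 0), (5, 15), (6, 7), (6, 8), (9, 7), (9, 8), (10, 0), (10, 15), (13, 0), (13, 15), (14, 7), (14, 8), (17, 7), (17, 8), (18, 0), (18, 15), (21, 0), (21, 15), (22, 7), (22, 8), (25, 7), (25, 8), (26, 0), (26, 15), (29, 0), (29, 15), (30, 7), (30, 8)]

Answer: no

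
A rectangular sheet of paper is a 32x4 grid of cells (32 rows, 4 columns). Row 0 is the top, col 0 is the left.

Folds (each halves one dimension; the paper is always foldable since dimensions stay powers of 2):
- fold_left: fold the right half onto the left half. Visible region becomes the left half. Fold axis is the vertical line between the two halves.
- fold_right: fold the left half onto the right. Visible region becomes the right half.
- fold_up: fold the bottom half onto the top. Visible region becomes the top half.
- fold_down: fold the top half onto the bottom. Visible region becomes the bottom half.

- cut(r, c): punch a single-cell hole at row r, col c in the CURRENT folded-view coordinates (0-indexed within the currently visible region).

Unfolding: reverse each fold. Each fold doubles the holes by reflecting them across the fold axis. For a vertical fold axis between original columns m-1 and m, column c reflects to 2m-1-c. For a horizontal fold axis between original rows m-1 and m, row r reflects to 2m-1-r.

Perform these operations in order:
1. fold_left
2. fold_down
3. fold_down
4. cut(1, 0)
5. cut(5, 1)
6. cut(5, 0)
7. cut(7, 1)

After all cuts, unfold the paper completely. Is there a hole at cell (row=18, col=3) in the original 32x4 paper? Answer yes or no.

Answer: yes

Derivation:
Op 1 fold_left: fold axis v@2; visible region now rows[0,32) x cols[0,2) = 32x2
Op 2 fold_down: fold axis h@16; visible region now rows[16,32) x cols[0,2) = 16x2
Op 3 fold_down: fold axis h@24; visible region now rows[24,32) x cols[0,2) = 8x2
Op 4 cut(1, 0): punch at orig (25,0); cuts so far [(25, 0)]; region rows[24,32) x cols[0,2) = 8x2
Op 5 cut(5, 1): punch at orig (29,1); cuts so far [(25, 0), (29, 1)]; region rows[24,32) x cols[0,2) = 8x2
Op 6 cut(5, 0): punch at orig (29,0); cuts so far [(25, 0), (29, 0), (29, 1)]; region rows[24,32) x cols[0,2) = 8x2
Op 7 cut(7, 1): punch at orig (31,1); cuts so far [(25, 0), (29, 0), (29, 1), (31, 1)]; region rows[24,32) x cols[0,2) = 8x2
Unfold 1 (reflect across h@24): 8 holes -> [(16, 1), (18, 0), (18, 1), (22, 0), (25, 0), (29, 0), (29, 1), (31, 1)]
Unfold 2 (reflect across h@16): 16 holes -> [(0, 1), (2, 0), (2, 1), (6, 0), (9, 0), (13, 0), (13, 1), (15, 1), (16, 1), (18, 0), (18, 1), (22, 0), (25, 0), (29, 0), (29, 1), (31, 1)]
Unfold 3 (reflect across v@2): 32 holes -> [(0, 1), (0, 2), (2, 0), (2, 1), (2, 2), (2, 3), (6, 0), (6, 3), (9, 0), (9, 3), (13, 0), (13, 1), (13, 2), (13, 3), (15, 1), (15, 2), (16, 1), (16, 2), (18, 0), (18, 1), (18, 2), (18, 3), (22, 0), (22, 3), (25, 0), (25, 3), (29, 0), (29, 1), (29, 2), (29, 3), (31, 1), (31, 2)]
Holes: [(0, 1), (0, 2), (2, 0), (2, 1), (2, 2), (2, 3), (6, 0), (6, 3), (9, 0), (9, 3), (13, 0), (13, 1), (13, 2), (13, 3), (15, 1), (15, 2), (16, 1), (16, 2), (18, 0), (18, 1), (18, 2), (18, 3), (22, 0), (22, 3), (25, 0), (25, 3), (29, 0), (29, 1), (29, 2), (29, 3), (31, 1), (31, 2)]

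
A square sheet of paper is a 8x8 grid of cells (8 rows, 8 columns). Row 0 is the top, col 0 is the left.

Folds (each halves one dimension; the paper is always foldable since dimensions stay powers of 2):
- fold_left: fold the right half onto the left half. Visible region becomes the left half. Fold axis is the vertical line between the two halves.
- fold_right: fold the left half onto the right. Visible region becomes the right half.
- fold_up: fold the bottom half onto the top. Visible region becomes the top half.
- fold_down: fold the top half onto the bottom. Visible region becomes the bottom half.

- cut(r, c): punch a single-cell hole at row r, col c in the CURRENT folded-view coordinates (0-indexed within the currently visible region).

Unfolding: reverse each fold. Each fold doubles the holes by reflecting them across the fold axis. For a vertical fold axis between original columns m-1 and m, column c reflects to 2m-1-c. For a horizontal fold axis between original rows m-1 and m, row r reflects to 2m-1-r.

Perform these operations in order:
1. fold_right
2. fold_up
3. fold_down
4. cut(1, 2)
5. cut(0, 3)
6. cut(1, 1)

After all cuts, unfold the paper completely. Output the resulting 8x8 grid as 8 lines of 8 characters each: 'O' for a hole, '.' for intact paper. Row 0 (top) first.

Op 1 fold_right: fold axis v@4; visible region now rows[0,8) x cols[4,8) = 8x4
Op 2 fold_up: fold axis h@4; visible region now rows[0,4) x cols[4,8) = 4x4
Op 3 fold_down: fold axis h@2; visible region now rows[2,4) x cols[4,8) = 2x4
Op 4 cut(1, 2): punch at orig (3,6); cuts so far [(3, 6)]; region rows[2,4) x cols[4,8) = 2x4
Op 5 cut(0, 3): punch at orig (2,7); cuts so far [(2, 7), (3, 6)]; region rows[2,4) x cols[4,8) = 2x4
Op 6 cut(1, 1): punch at orig (3,5); cuts so far [(2, 7), (3, 5), (3, 6)]; region rows[2,4) x cols[4,8) = 2x4
Unfold 1 (reflect across h@2): 6 holes -> [(0, 5), (0, 6), (1, 7), (2, 7), (3, 5), (3, 6)]
Unfold 2 (reflect across h@4): 12 holes -> [(0, 5), (0, 6), (1, 7), (2, 7), (3, 5), (3, 6), (4, 5), (4, 6), (5, 7), (6, 7), (7, 5), (7, 6)]
Unfold 3 (reflect across v@4): 24 holes -> [(0, 1), (0, 2), (0, 5), (0, 6), (1, 0), (1, 7), (2, 0), (2, 7), (3, 1), (3, 2), (3, 5), (3, 6), (4, 1), (4, 2), (4, 5), (4, 6), (5, 0), (5, 7), (6, 0), (6, 7), (7, 1), (7, 2), (7, 5), (7, 6)]

Answer: .OO..OO.
O......O
O......O
.OO..OO.
.OO..OO.
O......O
O......O
.OO..OO.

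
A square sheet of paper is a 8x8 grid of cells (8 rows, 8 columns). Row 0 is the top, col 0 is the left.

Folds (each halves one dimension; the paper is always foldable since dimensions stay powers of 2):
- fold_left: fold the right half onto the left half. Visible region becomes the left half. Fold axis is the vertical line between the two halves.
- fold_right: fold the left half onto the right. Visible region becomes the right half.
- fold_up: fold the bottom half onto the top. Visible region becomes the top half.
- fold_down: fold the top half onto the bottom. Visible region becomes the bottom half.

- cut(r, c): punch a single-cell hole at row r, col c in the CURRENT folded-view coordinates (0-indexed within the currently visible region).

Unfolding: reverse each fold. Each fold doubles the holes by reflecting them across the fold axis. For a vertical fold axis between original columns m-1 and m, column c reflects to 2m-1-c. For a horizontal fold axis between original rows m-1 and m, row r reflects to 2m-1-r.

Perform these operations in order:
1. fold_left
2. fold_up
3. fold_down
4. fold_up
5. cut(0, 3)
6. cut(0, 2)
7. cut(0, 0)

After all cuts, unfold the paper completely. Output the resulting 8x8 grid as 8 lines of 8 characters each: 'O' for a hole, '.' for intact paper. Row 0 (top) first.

Answer: O.OOOO.O
O.OOOO.O
O.OOOO.O
O.OOOO.O
O.OOOO.O
O.OOOO.O
O.OOOO.O
O.OOOO.O

Derivation:
Op 1 fold_left: fold axis v@4; visible region now rows[0,8) x cols[0,4) = 8x4
Op 2 fold_up: fold axis h@4; visible region now rows[0,4) x cols[0,4) = 4x4
Op 3 fold_down: fold axis h@2; visible region now rows[2,4) x cols[0,4) = 2x4
Op 4 fold_up: fold axis h@3; visible region now rows[2,3) x cols[0,4) = 1x4
Op 5 cut(0, 3): punch at orig (2,3); cuts so far [(2, 3)]; region rows[2,3) x cols[0,4) = 1x4
Op 6 cut(0, 2): punch at orig (2,2); cuts so far [(2, 2), (2, 3)]; region rows[2,3) x cols[0,4) = 1x4
Op 7 cut(0, 0): punch at orig (2,0); cuts so far [(2, 0), (2, 2), (2, 3)]; region rows[2,3) x cols[0,4) = 1x4
Unfold 1 (reflect across h@3): 6 holes -> [(2, 0), (2, 2), (2, 3), (3, 0), (3, 2), (3, 3)]
Unfold 2 (reflect across h@2): 12 holes -> [(0, 0), (0, 2), (0, 3), (1, 0), (1, 2), (1, 3), (2, 0), (2, 2), (2, 3), (3, 0), (3, 2), (3, 3)]
Unfold 3 (reflect across h@4): 24 holes -> [(0, 0), (0, 2), (0, 3), (1, 0), (1, 2), (1, 3), (2, 0), (2, 2), (2, 3), (3, 0), (3, 2), (3, 3), (4, 0), (4, 2), (4, 3), (5, 0), (5, 2), (5, 3), (6, 0), (6, 2), (6, 3), (7, 0), (7, 2), (7, 3)]
Unfold 4 (reflect across v@4): 48 holes -> [(0, 0), (0, 2), (0, 3), (0, 4), (0, 5), (0, 7), (1, 0), (1, 2), (1, 3), (1, 4), (1, 5), (1, 7), (2, 0), (2, 2), (2, 3), (2, 4), (2, 5), (2, 7), (3, 0), (3, 2), (3, 3), (3, 4), (3, 5), (3, 7), (4, 0), (4, 2), (4, 3), (4, 4), (4, 5), (4, 7), (5, 0), (5, 2), (5, 3), (5, 4), (5, 5), (5, 7), (6, 0), (6, 2), (6, 3), (6, 4), (6, 5), (6, 7), (7, 0), (7, 2), (7, 3), (7, 4), (7, 5), (7, 7)]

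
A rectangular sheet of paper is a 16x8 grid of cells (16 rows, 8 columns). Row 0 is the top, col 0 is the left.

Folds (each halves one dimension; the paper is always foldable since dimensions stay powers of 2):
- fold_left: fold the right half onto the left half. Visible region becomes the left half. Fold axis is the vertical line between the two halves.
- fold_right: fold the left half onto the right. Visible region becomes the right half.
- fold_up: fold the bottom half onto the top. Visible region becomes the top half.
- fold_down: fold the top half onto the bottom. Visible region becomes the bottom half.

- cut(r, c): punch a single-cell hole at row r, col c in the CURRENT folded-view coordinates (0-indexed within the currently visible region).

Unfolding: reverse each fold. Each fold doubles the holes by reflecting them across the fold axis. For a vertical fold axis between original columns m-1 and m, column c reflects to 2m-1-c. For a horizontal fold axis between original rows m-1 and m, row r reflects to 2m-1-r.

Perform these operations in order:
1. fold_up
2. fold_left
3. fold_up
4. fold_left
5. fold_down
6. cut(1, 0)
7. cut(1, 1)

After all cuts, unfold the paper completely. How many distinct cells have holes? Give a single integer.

Answer: 64

Derivation:
Op 1 fold_up: fold axis h@8; visible region now rows[0,8) x cols[0,8) = 8x8
Op 2 fold_left: fold axis v@4; visible region now rows[0,8) x cols[0,4) = 8x4
Op 3 fold_up: fold axis h@4; visible region now rows[0,4) x cols[0,4) = 4x4
Op 4 fold_left: fold axis v@2; visible region now rows[0,4) x cols[0,2) = 4x2
Op 5 fold_down: fold axis h@2; visible region now rows[2,4) x cols[0,2) = 2x2
Op 6 cut(1, 0): punch at orig (3,0); cuts so far [(3, 0)]; region rows[2,4) x cols[0,2) = 2x2
Op 7 cut(1, 1): punch at orig (3,1); cuts so far [(3, 0), (3, 1)]; region rows[2,4) x cols[0,2) = 2x2
Unfold 1 (reflect across h@2): 4 holes -> [(0, 0), (0, 1), (3, 0), (3, 1)]
Unfold 2 (reflect across v@2): 8 holes -> [(0, 0), (0, 1), (0, 2), (0, 3), (3, 0), (3, 1), (3, 2), (3, 3)]
Unfold 3 (reflect across h@4): 16 holes -> [(0, 0), (0, 1), (0, 2), (0, 3), (3, 0), (3, 1), (3, 2), (3, 3), (4, 0), (4, 1), (4, 2), (4, 3), (7, 0), (7, 1), (7, 2), (7, 3)]
Unfold 4 (reflect across v@4): 32 holes -> [(0, 0), (0, 1), (0, 2), (0, 3), (0, 4), (0, 5), (0, 6), (0, 7), (3, 0), (3, 1), (3, 2), (3, 3), (3, 4), (3, 5), (3, 6), (3, 7), (4, 0), (4, 1), (4, 2), (4, 3), (4, 4), (4, 5), (4, 6), (4, 7), (7, 0), (7, 1), (7, 2), (7, 3), (7, 4), (7, 5), (7, 6), (7, 7)]
Unfold 5 (reflect across h@8): 64 holes -> [(0, 0), (0, 1), (0, 2), (0, 3), (0, 4), (0, 5), (0, 6), (0, 7), (3, 0), (3, 1), (3, 2), (3, 3), (3, 4), (3, 5), (3, 6), (3, 7), (4, 0), (4, 1), (4, 2), (4, 3), (4, 4), (4, 5), (4, 6), (4, 7), (7, 0), (7, 1), (7, 2), (7, 3), (7, 4), (7, 5), (7, 6), (7, 7), (8, 0), (8, 1), (8, 2), (8, 3), (8, 4), (8, 5), (8, 6), (8, 7), (11, 0), (11, 1), (11, 2), (11, 3), (11, 4), (11, 5), (11, 6), (11, 7), (12, 0), (12, 1), (12, 2), (12, 3), (12, 4), (12, 5), (12, 6), (12, 7), (15, 0), (15, 1), (15, 2), (15, 3), (15, 4), (15, 5), (15, 6), (15, 7)]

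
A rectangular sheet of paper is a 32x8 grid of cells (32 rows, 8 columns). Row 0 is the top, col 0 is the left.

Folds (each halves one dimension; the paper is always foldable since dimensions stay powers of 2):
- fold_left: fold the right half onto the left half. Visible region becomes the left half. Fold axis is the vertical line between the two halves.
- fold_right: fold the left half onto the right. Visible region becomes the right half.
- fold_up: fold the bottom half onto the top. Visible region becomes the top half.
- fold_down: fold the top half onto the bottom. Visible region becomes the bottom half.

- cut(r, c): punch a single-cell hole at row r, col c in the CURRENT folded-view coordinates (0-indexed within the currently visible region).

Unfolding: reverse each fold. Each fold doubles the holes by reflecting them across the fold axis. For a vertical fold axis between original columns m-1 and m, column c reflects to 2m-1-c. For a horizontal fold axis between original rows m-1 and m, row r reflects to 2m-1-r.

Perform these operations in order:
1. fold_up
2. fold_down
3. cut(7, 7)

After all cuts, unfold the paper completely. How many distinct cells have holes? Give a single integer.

Op 1 fold_up: fold axis h@16; visible region now rows[0,16) x cols[0,8) = 16x8
Op 2 fold_down: fold axis h@8; visible region now rows[8,16) x cols[0,8) = 8x8
Op 3 cut(7, 7): punch at orig (15,7); cuts so far [(15, 7)]; region rows[8,16) x cols[0,8) = 8x8
Unfold 1 (reflect across h@8): 2 holes -> [(0, 7), (15, 7)]
Unfold 2 (reflect across h@16): 4 holes -> [(0, 7), (15, 7), (16, 7), (31, 7)]

Answer: 4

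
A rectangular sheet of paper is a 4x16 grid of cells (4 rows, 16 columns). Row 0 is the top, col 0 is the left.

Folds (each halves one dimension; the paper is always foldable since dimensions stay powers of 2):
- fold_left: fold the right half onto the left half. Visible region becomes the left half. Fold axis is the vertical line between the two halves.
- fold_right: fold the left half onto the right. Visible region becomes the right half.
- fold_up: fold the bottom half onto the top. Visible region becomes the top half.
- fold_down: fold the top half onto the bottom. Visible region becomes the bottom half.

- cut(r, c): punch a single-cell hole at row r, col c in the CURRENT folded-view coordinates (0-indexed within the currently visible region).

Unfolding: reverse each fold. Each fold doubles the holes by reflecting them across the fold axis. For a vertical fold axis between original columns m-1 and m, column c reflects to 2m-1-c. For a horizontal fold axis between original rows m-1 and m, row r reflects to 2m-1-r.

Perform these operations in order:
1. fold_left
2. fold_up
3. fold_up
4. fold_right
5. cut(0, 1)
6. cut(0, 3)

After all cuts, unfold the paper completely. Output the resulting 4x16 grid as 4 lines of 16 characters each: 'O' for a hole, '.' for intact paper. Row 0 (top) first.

Op 1 fold_left: fold axis v@8; visible region now rows[0,4) x cols[0,8) = 4x8
Op 2 fold_up: fold axis h@2; visible region now rows[0,2) x cols[0,8) = 2x8
Op 3 fold_up: fold axis h@1; visible region now rows[0,1) x cols[0,8) = 1x8
Op 4 fold_right: fold axis v@4; visible region now rows[0,1) x cols[4,8) = 1x4
Op 5 cut(0, 1): punch at orig (0,5); cuts so far [(0, 5)]; region rows[0,1) x cols[4,8) = 1x4
Op 6 cut(0, 3): punch at orig (0,7); cuts so far [(0, 5), (0, 7)]; region rows[0,1) x cols[4,8) = 1x4
Unfold 1 (reflect across v@4): 4 holes -> [(0, 0), (0, 2), (0, 5), (0, 7)]
Unfold 2 (reflect across h@1): 8 holes -> [(0, 0), (0, 2), (0, 5), (0, 7), (1, 0), (1, 2), (1, 5), (1, 7)]
Unfold 3 (reflect across h@2): 16 holes -> [(0, 0), (0, 2), (0, 5), (0, 7), (1, 0), (1, 2), (1, 5), (1, 7), (2, 0), (2, 2), (2, 5), (2, 7), (3, 0), (3, 2), (3, 5), (3, 7)]
Unfold 4 (reflect across v@8): 32 holes -> [(0, 0), (0, 2), (0, 5), (0, 7), (0, 8), (0, 10), (0, 13), (0, 15), (1, 0), (1, 2), (1, 5), (1, 7), (1, 8), (1, 10), (1, 13), (1, 15), (2, 0), (2, 2), (2, 5), (2, 7), (2, 8), (2, 10), (2, 13), (2, 15), (3, 0), (3, 2), (3, 5), (3, 7), (3, 8), (3, 10), (3, 13), (3, 15)]

Answer: O.O..O.OO.O..O.O
O.O..O.OO.O..O.O
O.O..O.OO.O..O.O
O.O..O.OO.O..O.O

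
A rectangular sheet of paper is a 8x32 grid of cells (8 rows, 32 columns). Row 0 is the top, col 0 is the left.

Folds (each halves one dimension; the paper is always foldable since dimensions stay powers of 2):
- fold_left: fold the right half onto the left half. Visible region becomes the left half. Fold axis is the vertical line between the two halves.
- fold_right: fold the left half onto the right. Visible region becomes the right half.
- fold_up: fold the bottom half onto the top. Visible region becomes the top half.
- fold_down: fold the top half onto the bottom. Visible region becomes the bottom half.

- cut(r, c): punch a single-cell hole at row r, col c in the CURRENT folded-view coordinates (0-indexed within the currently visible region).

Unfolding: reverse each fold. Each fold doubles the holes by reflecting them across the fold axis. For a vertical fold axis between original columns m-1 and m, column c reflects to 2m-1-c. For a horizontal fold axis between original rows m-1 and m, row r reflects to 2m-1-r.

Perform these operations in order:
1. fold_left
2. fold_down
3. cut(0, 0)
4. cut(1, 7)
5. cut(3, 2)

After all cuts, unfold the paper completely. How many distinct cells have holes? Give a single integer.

Op 1 fold_left: fold axis v@16; visible region now rows[0,8) x cols[0,16) = 8x16
Op 2 fold_down: fold axis h@4; visible region now rows[4,8) x cols[0,16) = 4x16
Op 3 cut(0, 0): punch at orig (4,0); cuts so far [(4, 0)]; region rows[4,8) x cols[0,16) = 4x16
Op 4 cut(1, 7): punch at orig (5,7); cuts so far [(4, 0), (5, 7)]; region rows[4,8) x cols[0,16) = 4x16
Op 5 cut(3, 2): punch at orig (7,2); cuts so far [(4, 0), (5, 7), (7, 2)]; region rows[4,8) x cols[0,16) = 4x16
Unfold 1 (reflect across h@4): 6 holes -> [(0, 2), (2, 7), (3, 0), (4, 0), (5, 7), (7, 2)]
Unfold 2 (reflect across v@16): 12 holes -> [(0, 2), (0, 29), (2, 7), (2, 24), (3, 0), (3, 31), (4, 0), (4, 31), (5, 7), (5, 24), (7, 2), (7, 29)]

Answer: 12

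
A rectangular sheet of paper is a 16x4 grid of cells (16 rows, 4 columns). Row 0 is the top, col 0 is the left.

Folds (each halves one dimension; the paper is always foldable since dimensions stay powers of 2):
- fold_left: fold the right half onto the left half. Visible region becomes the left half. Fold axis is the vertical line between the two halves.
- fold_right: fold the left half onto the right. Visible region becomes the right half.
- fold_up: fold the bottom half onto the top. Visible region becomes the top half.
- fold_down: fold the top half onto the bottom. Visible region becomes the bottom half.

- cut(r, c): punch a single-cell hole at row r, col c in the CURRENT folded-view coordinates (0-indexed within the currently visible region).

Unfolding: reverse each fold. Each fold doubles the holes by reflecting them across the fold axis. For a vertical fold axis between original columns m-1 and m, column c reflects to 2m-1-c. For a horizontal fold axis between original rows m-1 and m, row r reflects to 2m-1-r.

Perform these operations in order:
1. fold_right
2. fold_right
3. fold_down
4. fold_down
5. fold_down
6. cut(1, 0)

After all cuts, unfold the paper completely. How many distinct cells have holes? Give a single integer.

Op 1 fold_right: fold axis v@2; visible region now rows[0,16) x cols[2,4) = 16x2
Op 2 fold_right: fold axis v@3; visible region now rows[0,16) x cols[3,4) = 16x1
Op 3 fold_down: fold axis h@8; visible region now rows[8,16) x cols[3,4) = 8x1
Op 4 fold_down: fold axis h@12; visible region now rows[12,16) x cols[3,4) = 4x1
Op 5 fold_down: fold axis h@14; visible region now rows[14,16) x cols[3,4) = 2x1
Op 6 cut(1, 0): punch at orig (15,3); cuts so far [(15, 3)]; region rows[14,16) x cols[3,4) = 2x1
Unfold 1 (reflect across h@14): 2 holes -> [(12, 3), (15, 3)]
Unfold 2 (reflect across h@12): 4 holes -> [(8, 3), (11, 3), (12, 3), (15, 3)]
Unfold 3 (reflect across h@8): 8 holes -> [(0, 3), (3, 3), (4, 3), (7, 3), (8, 3), (11, 3), (12, 3), (15, 3)]
Unfold 4 (reflect across v@3): 16 holes -> [(0, 2), (0, 3), (3, 2), (3, 3), (4, 2), (4, 3), (7, 2), (7, 3), (8, 2), (8, 3), (11, 2), (11, 3), (12, 2), (12, 3), (15, 2), (15, 3)]
Unfold 5 (reflect across v@2): 32 holes -> [(0, 0), (0, 1), (0, 2), (0, 3), (3, 0), (3, 1), (3, 2), (3, 3), (4, 0), (4, 1), (4, 2), (4, 3), (7, 0), (7, 1), (7, 2), (7, 3), (8, 0), (8, 1), (8, 2), (8, 3), (11, 0), (11, 1), (11, 2), (11, 3), (12, 0), (12, 1), (12, 2), (12, 3), (15, 0), (15, 1), (15, 2), (15, 3)]

Answer: 32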